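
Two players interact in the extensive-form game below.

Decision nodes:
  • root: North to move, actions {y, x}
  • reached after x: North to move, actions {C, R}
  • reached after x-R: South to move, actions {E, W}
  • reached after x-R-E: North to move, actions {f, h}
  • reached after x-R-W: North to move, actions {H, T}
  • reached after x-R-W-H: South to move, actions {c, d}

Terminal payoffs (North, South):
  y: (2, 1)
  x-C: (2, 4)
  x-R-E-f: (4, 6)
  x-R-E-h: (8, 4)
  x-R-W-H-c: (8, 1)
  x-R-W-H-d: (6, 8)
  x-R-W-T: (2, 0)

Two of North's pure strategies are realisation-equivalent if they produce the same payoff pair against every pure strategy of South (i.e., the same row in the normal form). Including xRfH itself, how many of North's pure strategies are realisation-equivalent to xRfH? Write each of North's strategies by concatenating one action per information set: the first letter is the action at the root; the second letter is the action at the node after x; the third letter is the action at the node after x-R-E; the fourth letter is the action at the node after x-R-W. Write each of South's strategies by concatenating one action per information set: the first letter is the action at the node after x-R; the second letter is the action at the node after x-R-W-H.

Row for xRfH (columns Ec, Ed, Wc, Wd): (4,6) (4,6) (8,1) (6,8).
Every one of North's information sets is on the play path for some reply by South when North follows xRfH.
Changing the action at any of them therefore changes at least one column, so only xRfH itself gives this row.

1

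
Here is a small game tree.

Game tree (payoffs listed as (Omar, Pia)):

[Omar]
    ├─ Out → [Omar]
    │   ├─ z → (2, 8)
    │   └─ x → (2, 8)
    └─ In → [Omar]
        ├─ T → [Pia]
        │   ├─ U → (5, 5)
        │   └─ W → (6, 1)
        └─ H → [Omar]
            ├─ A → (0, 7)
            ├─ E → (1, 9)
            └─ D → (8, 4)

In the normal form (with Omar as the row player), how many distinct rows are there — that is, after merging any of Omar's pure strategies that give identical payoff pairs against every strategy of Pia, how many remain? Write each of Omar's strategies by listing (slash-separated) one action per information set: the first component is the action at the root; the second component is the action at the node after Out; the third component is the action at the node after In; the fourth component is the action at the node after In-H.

5

Omar has 24 pure strategies: Out/z/T/A, Out/z/T/E, Out/z/T/D, Out/z/H/A, Out/z/H/E, Out/z/H/D, Out/x/T/A, Out/x/T/E, Out/x/T/D, Out/x/H/A, Out/x/H/E, Out/x/H/D, In/z/T/A, In/z/T/E, In/z/T/D, In/z/H/A, In/z/H/E, In/z/H/D, In/x/T/A, In/x/T/E, In/x/T/D, In/x/H/A, In/x/H/E, In/x/H/D. Columns: U, W.
{Out/z/T/A, Out/z/T/E, Out/z/T/D, Out/z/H/A, Out/z/H/E, Out/z/H/D, Out/x/T/A, Out/x/T/E, Out/x/T/D, Out/x/H/A, Out/x/H/E, Out/x/H/D} → row (2,8) (2,8)
{In/z/T/A, In/z/T/E, In/z/T/D, In/x/T/A, In/x/T/E, In/x/T/D} → row (5,5) (6,1)
{In/z/H/A, In/x/H/A} → row (0,7) (0,7)
{In/z/H/E, In/x/H/E} → row (1,9) (1,9)
{In/z/H/D, In/x/H/D} → row (8,4) (8,4)
That's 5 distinct rows out of 24 strategies.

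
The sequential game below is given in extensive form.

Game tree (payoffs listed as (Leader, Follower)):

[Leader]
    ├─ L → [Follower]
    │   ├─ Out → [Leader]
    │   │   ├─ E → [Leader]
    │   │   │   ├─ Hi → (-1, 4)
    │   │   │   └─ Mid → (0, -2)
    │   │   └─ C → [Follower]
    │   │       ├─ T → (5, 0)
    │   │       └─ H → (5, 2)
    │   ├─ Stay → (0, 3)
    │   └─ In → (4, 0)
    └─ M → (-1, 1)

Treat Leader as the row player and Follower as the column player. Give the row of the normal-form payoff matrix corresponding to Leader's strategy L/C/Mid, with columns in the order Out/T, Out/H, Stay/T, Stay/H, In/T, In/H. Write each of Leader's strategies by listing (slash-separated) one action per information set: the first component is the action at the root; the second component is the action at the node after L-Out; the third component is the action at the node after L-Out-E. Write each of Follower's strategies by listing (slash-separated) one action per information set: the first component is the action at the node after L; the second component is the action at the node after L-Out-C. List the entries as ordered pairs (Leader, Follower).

vs Out/T: Leader plays L → Follower plays Out at [L] → Leader plays C at [L-Out] → Follower plays T at [L-Out-C] → (5, 0)
vs Out/H: Leader plays L → Follower plays Out at [L] → Leader plays C at [L-Out] → Follower plays H at [L-Out-C] → (5, 2)
vs Stay/T: Leader plays L → Follower plays Stay at [L] → (0, 3)
vs Stay/H: Leader plays L → Follower plays Stay at [L] → (0, 3)
vs In/T: Leader plays L → Follower plays In at [L] → (4, 0)
vs In/H: Leader plays L → Follower plays In at [L] → (4, 0)

(5,0) (5,2) (0,3) (0,3) (4,0) (4,0)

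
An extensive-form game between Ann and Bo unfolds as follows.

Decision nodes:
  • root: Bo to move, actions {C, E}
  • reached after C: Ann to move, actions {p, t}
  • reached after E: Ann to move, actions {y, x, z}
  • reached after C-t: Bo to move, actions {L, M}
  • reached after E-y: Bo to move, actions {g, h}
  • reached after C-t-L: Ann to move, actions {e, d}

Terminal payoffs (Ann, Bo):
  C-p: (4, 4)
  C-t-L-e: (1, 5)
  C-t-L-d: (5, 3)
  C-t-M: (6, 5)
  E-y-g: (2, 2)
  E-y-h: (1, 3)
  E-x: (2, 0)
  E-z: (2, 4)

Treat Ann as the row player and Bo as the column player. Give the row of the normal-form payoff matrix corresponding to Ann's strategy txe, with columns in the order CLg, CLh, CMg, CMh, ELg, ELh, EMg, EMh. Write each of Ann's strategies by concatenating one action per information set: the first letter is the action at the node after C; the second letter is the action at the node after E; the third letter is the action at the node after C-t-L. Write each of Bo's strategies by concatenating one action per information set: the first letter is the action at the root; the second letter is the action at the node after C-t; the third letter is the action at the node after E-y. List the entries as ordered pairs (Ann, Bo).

(1,5) (1,5) (6,5) (6,5) (2,0) (2,0) (2,0) (2,0)

vs CLg: Bo plays C → Ann plays t at [C] → Bo plays L at [C-t] → Ann plays e at [C-t-L] → (1, 5)
vs CLh: Bo plays C → Ann plays t at [C] → Bo plays L at [C-t] → Ann plays e at [C-t-L] → (1, 5)
vs CMg: Bo plays C → Ann plays t at [C] → Bo plays M at [C-t] → (6, 5)
vs CMh: Bo plays C → Ann plays t at [C] → Bo plays M at [C-t] → (6, 5)
vs ELg: Bo plays E → Ann plays x at [E] → (2, 0)
vs ELh: Bo plays E → Ann plays x at [E] → (2, 0)
vs EMg: Bo plays E → Ann plays x at [E] → (2, 0)
vs EMh: Bo plays E → Ann plays x at [E] → (2, 0)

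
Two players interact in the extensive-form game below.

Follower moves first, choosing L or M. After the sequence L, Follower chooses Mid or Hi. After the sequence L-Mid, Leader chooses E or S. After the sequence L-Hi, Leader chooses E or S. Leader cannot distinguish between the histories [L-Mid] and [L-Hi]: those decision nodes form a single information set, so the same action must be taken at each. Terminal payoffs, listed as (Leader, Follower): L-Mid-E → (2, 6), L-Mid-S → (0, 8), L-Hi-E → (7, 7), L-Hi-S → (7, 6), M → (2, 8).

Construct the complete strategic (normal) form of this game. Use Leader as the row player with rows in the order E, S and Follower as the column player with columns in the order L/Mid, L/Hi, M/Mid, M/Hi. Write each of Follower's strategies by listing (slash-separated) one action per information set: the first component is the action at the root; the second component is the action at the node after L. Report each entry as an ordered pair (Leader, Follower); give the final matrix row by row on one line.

Row E: L/Mid→(2,6), L/Hi→(7,7), M/Mid→(2,8), M/Hi→(2,8)
Row S: L/Mid→(0,8), L/Hi→(7,6), M/Mid→(2,8), M/Hi→(2,8)

E: (2,6) (7,7) (2,8) (2,8) | S: (0,8) (7,6) (2,8) (2,8)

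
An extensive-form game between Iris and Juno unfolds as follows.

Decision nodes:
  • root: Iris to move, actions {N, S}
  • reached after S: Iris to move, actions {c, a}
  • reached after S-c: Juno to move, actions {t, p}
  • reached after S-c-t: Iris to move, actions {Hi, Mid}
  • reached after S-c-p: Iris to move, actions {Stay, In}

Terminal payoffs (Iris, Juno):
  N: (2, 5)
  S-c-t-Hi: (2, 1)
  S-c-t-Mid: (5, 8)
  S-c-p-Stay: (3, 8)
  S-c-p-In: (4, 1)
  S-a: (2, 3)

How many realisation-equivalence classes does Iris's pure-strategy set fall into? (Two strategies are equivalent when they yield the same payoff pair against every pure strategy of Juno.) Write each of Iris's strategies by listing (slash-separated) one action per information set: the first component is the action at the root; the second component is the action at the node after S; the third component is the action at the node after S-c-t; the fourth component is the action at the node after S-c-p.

6

Iris has 16 pure strategies: N/c/Hi/Stay, N/c/Hi/In, N/c/Mid/Stay, N/c/Mid/In, N/a/Hi/Stay, N/a/Hi/In, N/a/Mid/Stay, N/a/Mid/In, S/c/Hi/Stay, S/c/Hi/In, S/c/Mid/Stay, S/c/Mid/In, S/a/Hi/Stay, S/a/Hi/In, S/a/Mid/Stay, S/a/Mid/In. Columns: t, p.
{N/c/Hi/Stay, N/c/Hi/In, N/c/Mid/Stay, N/c/Mid/In, N/a/Hi/Stay, N/a/Hi/In, N/a/Mid/Stay, N/a/Mid/In} → row (2,5) (2,5)
{S/c/Hi/Stay} → row (2,1) (3,8)
{S/c/Hi/In} → row (2,1) (4,1)
{S/c/Mid/Stay} → row (5,8) (3,8)
{S/c/Mid/In} → row (5,8) (4,1)
{S/a/Hi/Stay, S/a/Hi/In, S/a/Mid/Stay, S/a/Mid/In} → row (2,3) (2,3)
That's 6 distinct rows out of 16 strategies.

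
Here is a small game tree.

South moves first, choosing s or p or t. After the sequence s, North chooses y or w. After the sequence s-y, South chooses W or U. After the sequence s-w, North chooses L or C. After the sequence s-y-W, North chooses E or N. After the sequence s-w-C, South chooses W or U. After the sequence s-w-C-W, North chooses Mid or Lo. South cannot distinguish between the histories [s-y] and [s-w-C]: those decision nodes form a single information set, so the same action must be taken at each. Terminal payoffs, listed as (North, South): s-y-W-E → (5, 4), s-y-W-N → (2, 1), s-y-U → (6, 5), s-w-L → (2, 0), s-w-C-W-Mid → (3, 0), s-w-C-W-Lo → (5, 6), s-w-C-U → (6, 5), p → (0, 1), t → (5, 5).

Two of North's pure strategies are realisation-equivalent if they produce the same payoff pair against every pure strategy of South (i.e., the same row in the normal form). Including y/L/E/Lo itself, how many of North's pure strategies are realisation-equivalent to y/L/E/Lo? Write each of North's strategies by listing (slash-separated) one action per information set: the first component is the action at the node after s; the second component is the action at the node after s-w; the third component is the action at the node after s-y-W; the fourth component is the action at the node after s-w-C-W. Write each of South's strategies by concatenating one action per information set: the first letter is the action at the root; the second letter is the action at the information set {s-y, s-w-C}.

Row for y/L/E/Lo (columns sW, sU, pW, pU, tW, tU): (5,4) (6,5) (0,1) (0,1) (5,5) (5,5).
Under y/L/E/Lo, North's choice at the node after s-w and at the node after s-w-C-W can never be reached regardless of what South does, so varying those choices leaves every outcome unchanged.
Holding the reachable choices fixed and varying the unreachable ones freely already gives 2 × 2 = 4 equivalent strategies.
No other strategy reproduces this row, so those 4 are the full class: y/L/E/Mid, y/L/E/Lo, y/C/E/Mid, y/C/E/Lo.

4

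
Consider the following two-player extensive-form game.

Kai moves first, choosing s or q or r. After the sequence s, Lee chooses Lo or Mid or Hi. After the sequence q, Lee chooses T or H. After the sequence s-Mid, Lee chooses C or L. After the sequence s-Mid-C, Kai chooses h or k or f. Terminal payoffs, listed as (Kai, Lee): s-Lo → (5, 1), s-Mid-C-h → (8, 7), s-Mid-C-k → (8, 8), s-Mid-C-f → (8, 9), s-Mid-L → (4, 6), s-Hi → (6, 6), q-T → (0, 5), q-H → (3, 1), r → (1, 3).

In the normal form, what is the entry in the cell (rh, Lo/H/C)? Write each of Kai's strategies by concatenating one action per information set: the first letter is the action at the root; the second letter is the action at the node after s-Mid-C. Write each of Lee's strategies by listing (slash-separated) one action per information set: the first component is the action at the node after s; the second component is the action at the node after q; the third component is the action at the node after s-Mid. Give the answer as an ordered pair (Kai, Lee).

Trace the play path from the root:
  Kai plays r
→ terminal payoff (1, 3).
(Kai's choice at the node after s-Mid-C is never reached on this path, so it doesn't affect the outcome.)

(1, 3)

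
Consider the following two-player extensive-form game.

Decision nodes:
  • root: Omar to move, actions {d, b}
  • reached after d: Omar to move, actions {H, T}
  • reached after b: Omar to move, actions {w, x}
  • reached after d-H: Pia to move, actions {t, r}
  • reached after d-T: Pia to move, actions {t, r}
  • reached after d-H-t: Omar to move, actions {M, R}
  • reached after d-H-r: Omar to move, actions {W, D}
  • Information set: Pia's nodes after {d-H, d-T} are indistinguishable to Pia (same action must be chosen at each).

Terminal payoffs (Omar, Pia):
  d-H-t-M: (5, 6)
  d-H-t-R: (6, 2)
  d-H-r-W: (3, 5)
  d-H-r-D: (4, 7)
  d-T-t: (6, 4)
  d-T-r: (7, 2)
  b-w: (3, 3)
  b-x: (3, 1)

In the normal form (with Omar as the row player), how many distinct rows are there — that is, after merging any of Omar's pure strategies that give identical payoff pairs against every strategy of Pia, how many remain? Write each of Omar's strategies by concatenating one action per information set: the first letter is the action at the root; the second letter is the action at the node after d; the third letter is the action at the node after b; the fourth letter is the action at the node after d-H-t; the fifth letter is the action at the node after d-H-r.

Omar has 32 pure strategies: dHwMW, dHwMD, dHwRW, dHwRD, dHxMW, dHxMD, dHxRW, dHxRD, dTwMW, dTwMD, dTwRW, dTwRD, dTxMW, dTxMD, dTxRW, dTxRD, bHwMW, bHwMD, bHwRW, bHwRD, bHxMW, bHxMD, bHxRW, bHxRD, bTwMW, bTwMD, bTwRW, bTwRD, bTxMW, bTxMD, bTxRW, bTxRD. Columns: t, r.
{dHwMW, dHxMW} → row (5,6) (3,5)
{dHwMD, dHxMD} → row (5,6) (4,7)
{dHwRW, dHxRW} → row (6,2) (3,5)
{dHwRD, dHxRD} → row (6,2) (4,7)
{dTwMW, dTwMD, dTwRW, dTwRD, dTxMW, dTxMD, dTxRW, dTxRD} → row (6,4) (7,2)
{bHwMW, bHwMD, bHwRW, bHwRD, bTwMW, bTwMD, bTwRW, bTwRD} → row (3,3) (3,3)
{bHxMW, bHxMD, bHxRW, bHxRD, bTxMW, bTxMD, bTxRW, bTxRD} → row (3,1) (3,1)
That's 7 distinct rows out of 32 strategies.

7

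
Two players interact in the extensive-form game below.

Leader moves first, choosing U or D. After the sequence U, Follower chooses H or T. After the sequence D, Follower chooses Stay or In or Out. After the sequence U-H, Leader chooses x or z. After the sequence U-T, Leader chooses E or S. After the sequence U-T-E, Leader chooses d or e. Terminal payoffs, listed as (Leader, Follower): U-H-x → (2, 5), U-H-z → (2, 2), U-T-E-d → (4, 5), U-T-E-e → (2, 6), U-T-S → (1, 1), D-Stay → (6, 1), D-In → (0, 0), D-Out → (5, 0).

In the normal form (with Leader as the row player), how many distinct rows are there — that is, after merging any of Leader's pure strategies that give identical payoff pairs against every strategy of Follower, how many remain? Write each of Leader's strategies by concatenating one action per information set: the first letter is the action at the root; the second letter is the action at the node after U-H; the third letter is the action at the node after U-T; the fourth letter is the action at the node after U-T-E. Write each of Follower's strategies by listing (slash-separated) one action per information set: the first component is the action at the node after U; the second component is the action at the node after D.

Leader has 16 pure strategies: UxEd, UxEe, UxSd, UxSe, UzEd, UzEe, UzSd, UzSe, DxEd, DxEe, DxSd, DxSe, DzEd, DzEe, DzSd, DzSe. Columns: H/Stay, H/In, H/Out, T/Stay, T/In, T/Out.
{UxEd} → row (2,5) (2,5) (2,5) (4,5) (4,5) (4,5)
{UxEe} → row (2,5) (2,5) (2,5) (2,6) (2,6) (2,6)
{UxSd, UxSe} → row (2,5) (2,5) (2,5) (1,1) (1,1) (1,1)
{UzEd} → row (2,2) (2,2) (2,2) (4,5) (4,5) (4,5)
{UzEe} → row (2,2) (2,2) (2,2) (2,6) (2,6) (2,6)
{UzSd, UzSe} → row (2,2) (2,2) (2,2) (1,1) (1,1) (1,1)
{DxEd, DxEe, DxSd, DxSe, DzEd, DzEe, DzSd, DzSe} → row (6,1) (0,0) (5,0) (6,1) (0,0) (5,0)
That's 7 distinct rows out of 16 strategies.

7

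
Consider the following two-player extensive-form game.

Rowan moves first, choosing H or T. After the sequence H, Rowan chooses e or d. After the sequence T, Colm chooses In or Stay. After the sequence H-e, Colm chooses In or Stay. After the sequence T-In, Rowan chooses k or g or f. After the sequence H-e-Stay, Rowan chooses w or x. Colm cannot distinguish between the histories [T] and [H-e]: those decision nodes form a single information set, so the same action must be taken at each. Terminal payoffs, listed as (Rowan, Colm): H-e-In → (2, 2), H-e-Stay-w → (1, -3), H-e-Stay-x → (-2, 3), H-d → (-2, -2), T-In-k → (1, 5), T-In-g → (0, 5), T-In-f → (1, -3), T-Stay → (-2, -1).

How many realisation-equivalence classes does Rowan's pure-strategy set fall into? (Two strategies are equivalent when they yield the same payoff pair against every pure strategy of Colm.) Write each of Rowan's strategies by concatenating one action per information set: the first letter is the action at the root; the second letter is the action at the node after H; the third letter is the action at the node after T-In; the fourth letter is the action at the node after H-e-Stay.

6

Rowan has 24 pure strategies: Hekw, Hekx, Hegw, Hegx, Hefw, Hefx, Hdkw, Hdkx, Hdgw, Hdgx, Hdfw, Hdfx, Tekw, Tekx, Tegw, Tegx, Tefw, Tefx, Tdkw, Tdkx, Tdgw, Tdgx, Tdfw, Tdfx. Columns: In, Stay.
{Hekw, Hegw, Hefw} → row (2,2) (1,-3)
{Hekx, Hegx, Hefx} → row (2,2) (-2,3)
{Hdkw, Hdkx, Hdgw, Hdgx, Hdfw, Hdfx} → row (-2,-2) (-2,-2)
{Tekw, Tekx, Tdkw, Tdkx} → row (1,5) (-2,-1)
{Tegw, Tegx, Tdgw, Tdgx} → row (0,5) (-2,-1)
{Tefw, Tefx, Tdfw, Tdfx} → row (1,-3) (-2,-1)
That's 6 distinct rows out of 24 strategies.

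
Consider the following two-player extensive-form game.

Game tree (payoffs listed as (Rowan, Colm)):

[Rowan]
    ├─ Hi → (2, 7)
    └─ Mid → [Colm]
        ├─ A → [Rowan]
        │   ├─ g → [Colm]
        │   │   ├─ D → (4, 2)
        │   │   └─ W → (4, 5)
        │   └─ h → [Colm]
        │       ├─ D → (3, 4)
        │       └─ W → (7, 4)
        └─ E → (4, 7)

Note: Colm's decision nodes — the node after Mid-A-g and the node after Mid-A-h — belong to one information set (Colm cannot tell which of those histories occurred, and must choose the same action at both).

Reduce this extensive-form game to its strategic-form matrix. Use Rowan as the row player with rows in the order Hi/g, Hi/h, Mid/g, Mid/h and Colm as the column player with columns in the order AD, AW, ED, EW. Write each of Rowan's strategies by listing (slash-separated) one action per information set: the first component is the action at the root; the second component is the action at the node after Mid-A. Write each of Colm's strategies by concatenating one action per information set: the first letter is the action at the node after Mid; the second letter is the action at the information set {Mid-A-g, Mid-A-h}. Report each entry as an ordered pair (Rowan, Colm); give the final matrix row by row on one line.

Hi/g: (2,7) (2,7) (2,7) (2,7) | Hi/h: (2,7) (2,7) (2,7) (2,7) | Mid/g: (4,2) (4,5) (4,7) (4,7) | Mid/h: (3,4) (7,4) (4,7) (4,7)

            AD       AW       ED       EW
 Hi/g    (2,7)    (2,7)    (2,7)    (2,7)
 Hi/h    (2,7)    (2,7)    (2,7)    (2,7)
Mid/g    (4,2)    (4,5)    (4,7)    (4,7)
Mid/h    (3,4)    (7,4)    (4,7)    (4,7)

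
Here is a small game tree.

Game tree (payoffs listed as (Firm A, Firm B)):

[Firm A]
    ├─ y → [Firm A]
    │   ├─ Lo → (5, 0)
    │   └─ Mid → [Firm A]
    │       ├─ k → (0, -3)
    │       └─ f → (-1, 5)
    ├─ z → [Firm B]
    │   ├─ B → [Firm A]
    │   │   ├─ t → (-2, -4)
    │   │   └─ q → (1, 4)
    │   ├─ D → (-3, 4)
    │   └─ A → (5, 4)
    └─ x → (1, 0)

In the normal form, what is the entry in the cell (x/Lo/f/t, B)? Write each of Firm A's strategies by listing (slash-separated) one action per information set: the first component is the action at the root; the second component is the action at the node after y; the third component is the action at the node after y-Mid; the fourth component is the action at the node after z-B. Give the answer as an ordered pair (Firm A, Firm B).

(1, 0)

Trace the play path from the root:
  Firm A plays x
→ terminal payoff (1, 0).
(Firm A's choice at the node after y is never reached on this path, so it doesn't affect the outcome.)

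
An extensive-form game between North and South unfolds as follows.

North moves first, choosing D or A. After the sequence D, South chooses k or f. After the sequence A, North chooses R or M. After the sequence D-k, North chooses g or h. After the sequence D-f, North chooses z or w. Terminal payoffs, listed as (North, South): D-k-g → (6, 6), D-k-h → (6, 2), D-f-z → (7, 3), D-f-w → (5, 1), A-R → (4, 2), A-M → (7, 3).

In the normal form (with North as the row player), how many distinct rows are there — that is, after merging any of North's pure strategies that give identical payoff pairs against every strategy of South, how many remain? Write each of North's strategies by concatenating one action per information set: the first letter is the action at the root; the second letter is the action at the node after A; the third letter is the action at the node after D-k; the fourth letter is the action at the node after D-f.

North has 16 pure strategies: DRgz, DRgw, DRhz, DRhw, DMgz, DMgw, DMhz, DMhw, ARgz, ARgw, ARhz, ARhw, AMgz, AMgw, AMhz, AMhw. Columns: k, f.
{DRgz, DMgz} → row (6,6) (7,3)
{DRgw, DMgw} → row (6,6) (5,1)
{DRhz, DMhz} → row (6,2) (7,3)
{DRhw, DMhw} → row (6,2) (5,1)
{ARgz, ARgw, ARhz, ARhw} → row (4,2) (4,2)
{AMgz, AMgw, AMhz, AMhw} → row (7,3) (7,3)
That's 6 distinct rows out of 16 strategies.

6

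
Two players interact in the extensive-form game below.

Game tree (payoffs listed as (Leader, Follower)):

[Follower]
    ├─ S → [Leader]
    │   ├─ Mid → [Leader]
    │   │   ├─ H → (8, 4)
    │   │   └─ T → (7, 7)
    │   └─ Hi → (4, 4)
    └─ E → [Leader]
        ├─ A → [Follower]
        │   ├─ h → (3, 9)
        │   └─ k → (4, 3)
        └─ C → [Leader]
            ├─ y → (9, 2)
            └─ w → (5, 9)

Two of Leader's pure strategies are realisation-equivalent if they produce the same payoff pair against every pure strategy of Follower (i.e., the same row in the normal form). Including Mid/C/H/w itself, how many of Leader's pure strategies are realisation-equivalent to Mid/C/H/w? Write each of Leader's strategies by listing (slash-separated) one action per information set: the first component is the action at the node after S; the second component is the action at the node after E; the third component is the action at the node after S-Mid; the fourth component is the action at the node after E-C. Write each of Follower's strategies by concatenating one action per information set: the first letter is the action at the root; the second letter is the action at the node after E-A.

Row for Mid/C/H/w (columns Sh, Sk, Eh, Ek): (8,4) (8,4) (5,9) (5,9).
Every one of Leader's information sets is on the play path for some reply by Follower when Leader follows Mid/C/H/w.
Changing the action at any of them therefore changes at least one column, so only Mid/C/H/w itself gives this row.

1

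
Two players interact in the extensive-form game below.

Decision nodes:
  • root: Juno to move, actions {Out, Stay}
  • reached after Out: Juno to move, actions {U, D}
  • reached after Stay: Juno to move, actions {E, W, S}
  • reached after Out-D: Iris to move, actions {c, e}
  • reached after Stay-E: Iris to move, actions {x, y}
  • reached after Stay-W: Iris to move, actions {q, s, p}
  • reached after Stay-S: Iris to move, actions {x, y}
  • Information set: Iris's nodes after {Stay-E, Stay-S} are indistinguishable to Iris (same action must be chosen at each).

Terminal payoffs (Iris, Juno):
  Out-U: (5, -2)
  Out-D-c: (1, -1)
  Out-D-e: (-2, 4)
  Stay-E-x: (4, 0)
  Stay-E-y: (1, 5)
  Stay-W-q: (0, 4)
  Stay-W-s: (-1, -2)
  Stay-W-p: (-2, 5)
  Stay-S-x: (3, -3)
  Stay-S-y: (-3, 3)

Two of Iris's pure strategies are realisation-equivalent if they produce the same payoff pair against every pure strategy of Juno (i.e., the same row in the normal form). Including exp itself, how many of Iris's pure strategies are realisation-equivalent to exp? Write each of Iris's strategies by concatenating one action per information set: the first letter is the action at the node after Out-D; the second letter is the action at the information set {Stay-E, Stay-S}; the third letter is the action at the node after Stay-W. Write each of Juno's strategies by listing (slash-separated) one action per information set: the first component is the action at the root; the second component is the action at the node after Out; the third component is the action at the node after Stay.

1

Row for exp (columns Out/U/E, Out/U/W, Out/U/S, Out/D/E, Out/D/W, Out/D/S, Stay/U/E, Stay/U/W, Stay/U/S, Stay/D/E, Stay/D/W, Stay/D/S): (5,-2) (5,-2) (5,-2) (-2,4) (-2,4) (-2,4) (4,0) (-2,5) (3,-3) (4,0) (-2,5) (3,-3).
Every one of Iris's information sets is on the play path for some reply by Juno when Iris follows exp.
Changing the action at any of them therefore changes at least one column, so only exp itself gives this row.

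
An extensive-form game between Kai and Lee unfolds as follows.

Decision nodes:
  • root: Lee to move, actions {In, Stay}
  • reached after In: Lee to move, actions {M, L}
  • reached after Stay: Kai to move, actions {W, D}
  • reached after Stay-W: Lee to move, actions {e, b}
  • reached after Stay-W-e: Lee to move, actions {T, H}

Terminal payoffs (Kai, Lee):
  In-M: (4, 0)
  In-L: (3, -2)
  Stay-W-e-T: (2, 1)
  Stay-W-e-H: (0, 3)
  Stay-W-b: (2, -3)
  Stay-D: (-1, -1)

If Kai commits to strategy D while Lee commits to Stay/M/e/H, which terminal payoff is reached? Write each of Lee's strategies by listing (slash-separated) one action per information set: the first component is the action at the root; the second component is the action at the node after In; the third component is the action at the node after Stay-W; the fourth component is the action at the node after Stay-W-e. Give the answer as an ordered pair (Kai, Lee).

Trace the play path from the root:
  Lee plays Stay
  Kai plays D at [Stay]
→ terminal payoff (-1, -1).
(Lee's choice at the node after In is never reached on this path, so it doesn't affect the outcome.)

(-1, -1)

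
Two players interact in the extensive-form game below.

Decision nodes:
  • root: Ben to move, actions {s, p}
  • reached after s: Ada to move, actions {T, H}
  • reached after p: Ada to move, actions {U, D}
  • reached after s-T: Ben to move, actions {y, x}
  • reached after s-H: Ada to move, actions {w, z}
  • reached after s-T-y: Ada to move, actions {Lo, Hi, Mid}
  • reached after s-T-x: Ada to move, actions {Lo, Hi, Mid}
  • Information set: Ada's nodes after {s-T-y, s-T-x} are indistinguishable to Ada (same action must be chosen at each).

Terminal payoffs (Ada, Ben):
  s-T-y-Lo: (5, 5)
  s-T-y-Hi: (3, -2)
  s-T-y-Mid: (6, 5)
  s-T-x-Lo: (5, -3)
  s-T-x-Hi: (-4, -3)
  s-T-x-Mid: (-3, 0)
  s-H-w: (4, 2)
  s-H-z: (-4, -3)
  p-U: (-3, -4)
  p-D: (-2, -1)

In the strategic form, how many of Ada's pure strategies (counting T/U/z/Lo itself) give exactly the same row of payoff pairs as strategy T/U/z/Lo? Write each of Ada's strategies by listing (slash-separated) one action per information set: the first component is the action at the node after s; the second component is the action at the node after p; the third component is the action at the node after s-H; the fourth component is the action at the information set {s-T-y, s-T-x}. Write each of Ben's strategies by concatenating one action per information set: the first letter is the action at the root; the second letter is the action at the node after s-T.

2

Row for T/U/z/Lo (columns sy, sx, py, px): (5,5) (5,-3) (-3,-4) (-3,-4).
Under T/U/z/Lo, Ada's choice at the node after s-H can never be reached regardless of what Ben does, so varying those choices leaves every outcome unchanged.
Holding the reachable choices fixed and varying the unreachable one freely already gives 2 equivalent strategies.
No other strategy reproduces this row, so those 2 are the full class: T/U/w/Lo, T/U/z/Lo.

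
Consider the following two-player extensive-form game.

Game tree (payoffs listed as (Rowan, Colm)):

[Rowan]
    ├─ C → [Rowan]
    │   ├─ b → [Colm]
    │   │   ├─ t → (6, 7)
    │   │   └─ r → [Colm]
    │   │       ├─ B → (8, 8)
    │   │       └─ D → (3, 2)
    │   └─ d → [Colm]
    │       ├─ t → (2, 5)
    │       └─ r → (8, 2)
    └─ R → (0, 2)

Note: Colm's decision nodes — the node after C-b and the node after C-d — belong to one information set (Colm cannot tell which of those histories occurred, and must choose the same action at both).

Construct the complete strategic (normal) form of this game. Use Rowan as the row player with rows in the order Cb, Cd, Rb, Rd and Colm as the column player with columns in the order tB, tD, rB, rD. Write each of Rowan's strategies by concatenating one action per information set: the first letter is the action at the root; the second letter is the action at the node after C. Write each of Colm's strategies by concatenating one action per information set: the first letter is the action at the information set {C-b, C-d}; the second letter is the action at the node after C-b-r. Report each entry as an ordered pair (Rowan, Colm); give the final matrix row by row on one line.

           tB       tD       rB       rD
  Cb    (6,7)    (6,7)    (8,8)    (3,2)
  Cd    (2,5)    (2,5)    (8,2)    (8,2)
  Rb    (0,2)    (0,2)    (0,2)    (0,2)
  Rd    (0,2)    (0,2)    (0,2)    (0,2)

Cb: (6,7) (6,7) (8,8) (3,2) | Cd: (2,5) (2,5) (8,2) (8,2) | Rb: (0,2) (0,2) (0,2) (0,2) | Rd: (0,2) (0,2) (0,2) (0,2)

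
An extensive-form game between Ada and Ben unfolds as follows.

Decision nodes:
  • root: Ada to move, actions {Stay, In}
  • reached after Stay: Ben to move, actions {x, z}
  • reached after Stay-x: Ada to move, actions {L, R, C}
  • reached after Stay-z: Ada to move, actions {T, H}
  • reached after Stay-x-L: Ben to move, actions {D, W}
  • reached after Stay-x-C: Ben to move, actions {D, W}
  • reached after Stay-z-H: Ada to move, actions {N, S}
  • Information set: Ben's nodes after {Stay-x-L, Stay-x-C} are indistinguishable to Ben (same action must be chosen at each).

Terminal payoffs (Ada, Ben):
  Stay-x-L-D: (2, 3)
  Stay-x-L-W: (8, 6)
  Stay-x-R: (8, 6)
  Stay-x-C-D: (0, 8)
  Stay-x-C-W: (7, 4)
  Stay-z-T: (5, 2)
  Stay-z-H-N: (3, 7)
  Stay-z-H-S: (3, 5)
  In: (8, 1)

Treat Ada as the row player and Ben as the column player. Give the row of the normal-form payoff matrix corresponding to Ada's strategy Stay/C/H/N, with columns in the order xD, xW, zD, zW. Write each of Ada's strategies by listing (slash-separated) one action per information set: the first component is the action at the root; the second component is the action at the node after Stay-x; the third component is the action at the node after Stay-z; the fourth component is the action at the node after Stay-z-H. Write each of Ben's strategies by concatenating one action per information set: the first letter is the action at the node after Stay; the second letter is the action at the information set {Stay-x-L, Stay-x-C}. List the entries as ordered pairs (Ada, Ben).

(0,8) (7,4) (3,7) (3,7)

vs xD: Ada plays Stay → Ben plays x at [Stay] → Ada plays C at [Stay-x] → Ben plays D at [Stay-x-C] → (0, 8)
vs xW: Ada plays Stay → Ben plays x at [Stay] → Ada plays C at [Stay-x] → Ben plays W at [Stay-x-C] → (7, 4)
vs zD: Ada plays Stay → Ben plays z at [Stay] → Ada plays H at [Stay-z] → Ada plays N at [Stay-z-H] → (3, 7)
vs zW: Ada plays Stay → Ben plays z at [Stay] → Ada plays H at [Stay-z] → Ada plays N at [Stay-z-H] → (3, 7)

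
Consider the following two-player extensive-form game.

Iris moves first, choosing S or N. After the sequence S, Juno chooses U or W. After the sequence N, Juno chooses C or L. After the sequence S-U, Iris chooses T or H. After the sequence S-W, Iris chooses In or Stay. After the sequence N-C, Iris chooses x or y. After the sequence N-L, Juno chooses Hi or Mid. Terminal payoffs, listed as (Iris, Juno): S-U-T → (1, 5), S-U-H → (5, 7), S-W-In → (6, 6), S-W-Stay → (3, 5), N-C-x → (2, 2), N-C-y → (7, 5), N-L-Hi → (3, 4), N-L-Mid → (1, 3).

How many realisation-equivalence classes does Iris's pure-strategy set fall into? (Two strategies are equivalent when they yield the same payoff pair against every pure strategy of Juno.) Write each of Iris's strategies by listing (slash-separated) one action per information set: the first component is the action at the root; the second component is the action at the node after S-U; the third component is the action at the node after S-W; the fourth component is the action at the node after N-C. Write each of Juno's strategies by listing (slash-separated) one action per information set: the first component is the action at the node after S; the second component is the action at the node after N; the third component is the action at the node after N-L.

6

Iris has 16 pure strategies: S/T/In/x, S/T/In/y, S/T/Stay/x, S/T/Stay/y, S/H/In/x, S/H/In/y, S/H/Stay/x, S/H/Stay/y, N/T/In/x, N/T/In/y, N/T/Stay/x, N/T/Stay/y, N/H/In/x, N/H/In/y, N/H/Stay/x, N/H/Stay/y. Columns: U/C/Hi, U/C/Mid, U/L/Hi, U/L/Mid, W/C/Hi, W/C/Mid, W/L/Hi, W/L/Mid.
{S/T/In/x, S/T/In/y} → row (1,5) (1,5) (1,5) (1,5) (6,6) (6,6) (6,6) (6,6)
{S/T/Stay/x, S/T/Stay/y} → row (1,5) (1,5) (1,5) (1,5) (3,5) (3,5) (3,5) (3,5)
{S/H/In/x, S/H/In/y} → row (5,7) (5,7) (5,7) (5,7) (6,6) (6,6) (6,6) (6,6)
{S/H/Stay/x, S/H/Stay/y} → row (5,7) (5,7) (5,7) (5,7) (3,5) (3,5) (3,5) (3,5)
{N/T/In/x, N/T/Stay/x, N/H/In/x, N/H/Stay/x} → row (2,2) (2,2) (3,4) (1,3) (2,2) (2,2) (3,4) (1,3)
{N/T/In/y, N/T/Stay/y, N/H/In/y, N/H/Stay/y} → row (7,5) (7,5) (3,4) (1,3) (7,5) (7,5) (3,4) (1,3)
That's 6 distinct rows out of 16 strategies.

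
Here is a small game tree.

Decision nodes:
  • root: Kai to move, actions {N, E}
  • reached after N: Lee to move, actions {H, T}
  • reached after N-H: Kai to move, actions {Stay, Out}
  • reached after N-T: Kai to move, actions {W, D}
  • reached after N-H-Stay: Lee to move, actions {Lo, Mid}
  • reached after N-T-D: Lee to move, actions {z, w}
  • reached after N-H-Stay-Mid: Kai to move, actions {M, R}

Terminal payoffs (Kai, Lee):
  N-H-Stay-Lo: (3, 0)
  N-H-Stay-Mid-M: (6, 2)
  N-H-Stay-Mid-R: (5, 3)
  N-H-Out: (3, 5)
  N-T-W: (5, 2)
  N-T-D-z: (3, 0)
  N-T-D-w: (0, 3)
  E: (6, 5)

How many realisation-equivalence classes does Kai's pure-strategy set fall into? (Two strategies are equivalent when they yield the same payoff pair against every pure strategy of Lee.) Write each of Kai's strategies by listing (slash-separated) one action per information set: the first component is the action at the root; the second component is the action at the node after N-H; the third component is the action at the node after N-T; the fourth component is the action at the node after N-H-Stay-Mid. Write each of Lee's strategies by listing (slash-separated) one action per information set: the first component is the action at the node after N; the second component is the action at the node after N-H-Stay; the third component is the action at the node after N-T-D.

7

Kai has 16 pure strategies: N/Stay/W/M, N/Stay/W/R, N/Stay/D/M, N/Stay/D/R, N/Out/W/M, N/Out/W/R, N/Out/D/M, N/Out/D/R, E/Stay/W/M, E/Stay/W/R, E/Stay/D/M, E/Stay/D/R, E/Out/W/M, E/Out/W/R, E/Out/D/M, E/Out/D/R. Columns: H/Lo/z, H/Lo/w, H/Mid/z, H/Mid/w, T/Lo/z, T/Lo/w, T/Mid/z, T/Mid/w.
{N/Stay/W/M} → row (3,0) (3,0) (6,2) (6,2) (5,2) (5,2) (5,2) (5,2)
{N/Stay/W/R} → row (3,0) (3,0) (5,3) (5,3) (5,2) (5,2) (5,2) (5,2)
{N/Stay/D/M} → row (3,0) (3,0) (6,2) (6,2) (3,0) (0,3) (3,0) (0,3)
{N/Stay/D/R} → row (3,0) (3,0) (5,3) (5,3) (3,0) (0,3) (3,0) (0,3)
{N/Out/W/M, N/Out/W/R} → row (3,5) (3,5) (3,5) (3,5) (5,2) (5,2) (5,2) (5,2)
{N/Out/D/M, N/Out/D/R} → row (3,5) (3,5) (3,5) (3,5) (3,0) (0,3) (3,0) (0,3)
{E/Stay/W/M, E/Stay/W/R, E/Stay/D/M, E/Stay/D/R, E/Out/W/M, E/Out/W/R, E/Out/D/M, E/Out/D/R} → row (6,5) (6,5) (6,5) (6,5) (6,5) (6,5) (6,5) (6,5)
That's 7 distinct rows out of 16 strategies.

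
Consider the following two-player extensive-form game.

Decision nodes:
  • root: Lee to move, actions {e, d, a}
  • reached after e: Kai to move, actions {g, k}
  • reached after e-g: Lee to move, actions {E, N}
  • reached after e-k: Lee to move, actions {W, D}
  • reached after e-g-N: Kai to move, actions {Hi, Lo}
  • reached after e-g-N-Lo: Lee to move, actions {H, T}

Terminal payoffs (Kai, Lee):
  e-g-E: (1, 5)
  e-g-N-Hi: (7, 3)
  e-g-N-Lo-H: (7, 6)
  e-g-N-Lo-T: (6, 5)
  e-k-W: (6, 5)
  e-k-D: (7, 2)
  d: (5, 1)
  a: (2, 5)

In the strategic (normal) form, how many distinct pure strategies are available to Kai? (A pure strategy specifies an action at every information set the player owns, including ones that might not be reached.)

Kai owns the node after e with actions {g, k} — two choices.
Kai owns the node after e-g-N with actions {Hi, Lo} — two choices.
A pure strategy fixes one action at each information set independently, so the count is the product 2 × 2 = 4.

4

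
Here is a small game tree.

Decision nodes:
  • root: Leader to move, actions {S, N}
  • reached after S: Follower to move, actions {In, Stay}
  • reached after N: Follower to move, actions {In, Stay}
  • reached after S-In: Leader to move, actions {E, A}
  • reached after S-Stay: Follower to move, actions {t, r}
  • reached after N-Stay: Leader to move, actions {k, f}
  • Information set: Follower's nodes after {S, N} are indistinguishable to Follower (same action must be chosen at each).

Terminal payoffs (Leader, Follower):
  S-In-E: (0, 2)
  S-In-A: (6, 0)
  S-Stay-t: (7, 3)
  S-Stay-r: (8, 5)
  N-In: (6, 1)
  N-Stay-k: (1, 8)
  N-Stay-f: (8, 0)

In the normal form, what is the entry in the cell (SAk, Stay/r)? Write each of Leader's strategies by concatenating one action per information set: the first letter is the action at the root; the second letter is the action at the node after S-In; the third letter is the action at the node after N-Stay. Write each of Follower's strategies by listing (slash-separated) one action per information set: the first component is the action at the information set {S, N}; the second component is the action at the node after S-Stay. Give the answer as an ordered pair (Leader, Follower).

Trace the play path from the root:
  Leader plays S
  Follower plays Stay at [S]
  Follower plays r at [S-Stay]
→ terminal payoff (8, 5).
(Leader's choice at the node after S-In is never reached on this path, so it doesn't affect the outcome.)

(8, 5)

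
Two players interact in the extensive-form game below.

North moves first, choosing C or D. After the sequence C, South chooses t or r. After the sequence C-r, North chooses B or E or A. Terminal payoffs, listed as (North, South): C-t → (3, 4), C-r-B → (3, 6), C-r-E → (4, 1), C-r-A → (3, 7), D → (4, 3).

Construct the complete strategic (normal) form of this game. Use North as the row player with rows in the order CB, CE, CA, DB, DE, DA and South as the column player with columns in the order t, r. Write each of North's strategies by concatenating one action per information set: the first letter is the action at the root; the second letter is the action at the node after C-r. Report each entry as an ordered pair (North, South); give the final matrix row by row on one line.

CB: (3,4) (3,6) | CE: (3,4) (4,1) | CA: (3,4) (3,7) | DB: (4,3) (4,3) | DE: (4,3) (4,3) | DA: (4,3) (4,3)

Row CB: t→(3,4), r→(3,6)
Row CE: t→(3,4), r→(4,1)
Row CA: t→(3,4), r→(3,7)
Row DB: t→(4,3), r→(4,3)
Row DE: t→(4,3), r→(4,3)
Row DA: t→(4,3), r→(4,3)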